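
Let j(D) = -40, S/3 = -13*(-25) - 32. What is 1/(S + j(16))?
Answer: 1/839 ≈ 0.0011919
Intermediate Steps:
S = 879 (S = 3*(-13*(-25) - 32) = 3*(325 - 32) = 3*293 = 879)
1/(S + j(16)) = 1/(879 - 40) = 1/839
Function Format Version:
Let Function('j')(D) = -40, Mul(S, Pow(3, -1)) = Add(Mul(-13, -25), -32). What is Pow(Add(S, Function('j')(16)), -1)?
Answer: Rational(1, 839) ≈ 0.0011919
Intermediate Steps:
S = 879 (S = Mul(3, Add(Mul(-13, -25), -32)) = Mul(3, Add(325, -32)) = Mul(3, 293) = 879)
Pow(Add(S, Function('j')(16)), -1) = Pow(Add(879, -40), -1) = Pow(839, -1) = Rational(1, 839)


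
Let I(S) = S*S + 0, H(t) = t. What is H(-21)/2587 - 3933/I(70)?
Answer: -10277571/12676300 ≈ -0.81077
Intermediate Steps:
I(S) = S**2 (I(S) = S**2 + 0 = S**2)
H(-21)/2587 - 3933/I(70) = -21/2587 - 3933/(70**2) = -21*1/2587 - 3933/4900 = -21/2587 - 3933*1/4900 = -21/2587 - 3933/4900 = -10277571/12676300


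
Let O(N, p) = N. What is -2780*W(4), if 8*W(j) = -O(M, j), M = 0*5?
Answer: 0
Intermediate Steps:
M = 0
W(j) = 0 (W(j) = (-1*0)/8 = (⅛)*0 = 0)
-2780*W(4) = -2780*0 = 0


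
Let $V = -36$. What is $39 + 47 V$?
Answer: $-1653$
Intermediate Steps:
$39 + 47 V = 39 + 47 \left(-36\right) = 39 - 1692 = -1653$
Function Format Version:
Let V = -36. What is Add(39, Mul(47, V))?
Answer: -1653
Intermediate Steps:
Add(39, Mul(47, V)) = Add(39, Mul(47, -36)) = Add(39, -1692) = -1653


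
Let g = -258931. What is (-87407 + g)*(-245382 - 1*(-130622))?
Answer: 39745748880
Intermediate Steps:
(-87407 + g)*(-245382 - 1*(-130622)) = (-87407 - 258931)*(-245382 - 1*(-130622)) = -346338*(-245382 + 130622) = -346338*(-114760) = 39745748880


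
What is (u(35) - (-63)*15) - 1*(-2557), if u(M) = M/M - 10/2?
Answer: 3498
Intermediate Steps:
u(M) = -4 (u(M) = 1 - 10*½ = 1 - 5 = -4)
(u(35) - (-63)*15) - 1*(-2557) = (-4 - (-63)*15) - 1*(-2557) = (-4 - 1*(-945)) + 2557 = (-4 + 945) + 2557 = 941 + 2557 = 3498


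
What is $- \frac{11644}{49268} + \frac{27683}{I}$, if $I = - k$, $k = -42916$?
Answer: $\frac{216043035}{528596372} \approx 0.40871$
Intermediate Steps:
$I = 42916$ ($I = \left(-1\right) \left(-42916\right) = 42916$)
$- \frac{11644}{49268} + \frac{27683}{I} = - \frac{11644}{49268} + \frac{27683}{42916} = \left(-11644\right) \frac{1}{49268} + 27683 \cdot \frac{1}{42916} = - \frac{2911}{12317} + \frac{27683}{42916} = \frac{216043035}{528596372}$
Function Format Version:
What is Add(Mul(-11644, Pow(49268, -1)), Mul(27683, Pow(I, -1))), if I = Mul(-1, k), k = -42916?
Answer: Rational(216043035, 528596372) ≈ 0.40871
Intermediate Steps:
I = 42916 (I = Mul(-1, -42916) = 42916)
Add(Mul(-11644, Pow(49268, -1)), Mul(27683, Pow(I, -1))) = Add(Mul(-11644, Pow(49268, -1)), Mul(27683, Pow(42916, -1))) = Add(Mul(-11644, Rational(1, 49268)), Mul(27683, Rational(1, 42916))) = Add(Rational(-2911, 12317), Rational(27683, 42916)) = Rational(216043035, 528596372)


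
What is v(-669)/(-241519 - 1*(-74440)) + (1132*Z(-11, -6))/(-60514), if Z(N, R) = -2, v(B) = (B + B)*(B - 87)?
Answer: -10138889756/1685103101 ≈ -6.0168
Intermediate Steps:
v(B) = 2*B*(-87 + B) (v(B) = (2*B)*(-87 + B) = 2*B*(-87 + B))
v(-669)/(-241519 - 1*(-74440)) + (1132*Z(-11, -6))/(-60514) = (2*(-669)*(-87 - 669))/(-241519 - 1*(-74440)) + (1132*(-2))/(-60514) = (2*(-669)*(-756))/(-241519 + 74440) - 2264*(-1/60514) = 1011528/(-167079) + 1132/30257 = 1011528*(-1/167079) + 1132/30257 = -337176/55693 + 1132/30257 = -10138889756/1685103101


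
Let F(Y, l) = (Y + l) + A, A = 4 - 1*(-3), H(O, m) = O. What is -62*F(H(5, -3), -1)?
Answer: -682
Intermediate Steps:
A = 7 (A = 4 + 3 = 7)
F(Y, l) = 7 + Y + l (F(Y, l) = (Y + l) + 7 = 7 + Y + l)
-62*F(H(5, -3), -1) = -62*(7 + 5 - 1) = -62*11 = -682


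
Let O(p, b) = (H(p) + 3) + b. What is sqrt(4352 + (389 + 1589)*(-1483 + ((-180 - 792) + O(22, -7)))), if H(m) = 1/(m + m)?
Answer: I*sqrt(2352000442)/22 ≈ 2204.4*I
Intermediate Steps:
H(m) = 1/(2*m)
O(p, b) = 3 + b + 1/(2*p) (O(p, b) = (1/(2*p) + 3) + b = (3 + 1/(2*p)) + b = 3 + b + 1/(2*p))
sqrt(4352 + (389 + 1589)*(-1483 + ((-180 - 792) + O(22, -7)))) = sqrt(4352 + (389 + 1589)*(-1483 + ((-180 - 792) + (3 - 7 + (1/2)/22)))) = sqrt(4352 + 1978*(-1483 + (-972 + (3 - 7 + (1/2)*(1/22))))) = sqrt(4352 + 1978*(-1483 + (-972 + (3 - 7 + 1/44)))) = sqrt(4352 + 1978*(-1483 + (-972 - 175/44))) = sqrt(4352 + 1978*(-1483 - 42943/44)) = sqrt(4352 + 1978*(-108195/44)) = sqrt(4352 - 107004855/22) = sqrt(-106909111/22) = I*sqrt(2352000442)/22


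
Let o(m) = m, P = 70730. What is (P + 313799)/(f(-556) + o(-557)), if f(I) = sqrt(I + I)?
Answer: -214182653/311361 - 769058*I*sqrt(278)/311361 ≈ -687.89 - 41.183*I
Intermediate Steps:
f(I) = sqrt(2)*sqrt(I) (f(I) = sqrt(2*I) = sqrt(2)*sqrt(I))
(P + 313799)/(f(-556) + o(-557)) = (70730 + 313799)/(sqrt(2)*sqrt(-556) - 557) = 384529/(sqrt(2)*(2*I*sqrt(139)) - 557) = 384529/(2*I*sqrt(278) - 557) = 384529/(-557 + 2*I*sqrt(278))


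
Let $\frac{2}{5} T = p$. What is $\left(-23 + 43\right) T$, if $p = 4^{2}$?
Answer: $800$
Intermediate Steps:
$p = 16$
$T = 40$ ($T = \frac{5}{2} \cdot 16 = 40$)
$\left(-23 + 43\right) T = \left(-23 + 43\right) 40 = 20 \cdot 40 = 800$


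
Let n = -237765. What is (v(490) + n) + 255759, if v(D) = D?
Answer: 18484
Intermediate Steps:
(v(490) + n) + 255759 = (490 - 237765) + 255759 = -237275 + 255759 = 18484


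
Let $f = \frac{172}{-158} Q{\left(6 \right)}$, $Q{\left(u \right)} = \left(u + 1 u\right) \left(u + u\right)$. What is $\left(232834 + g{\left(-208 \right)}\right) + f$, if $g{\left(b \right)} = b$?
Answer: $\frac{18365070}{79} \approx 2.3247 \cdot 10^{5}$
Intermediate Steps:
$Q{\left(u \right)} = 4 u^{2}$ ($Q{\left(u \right)} = \left(u + u\right) 2 u = 2 u 2 u = 4 u^{2}$)
$f = - \frac{12384}{79}$ ($f = \frac{172}{-158} \cdot 4 \cdot 6^{2} = 172 \left(- \frac{1}{158}\right) 4 \cdot 36 = \left(- \frac{86}{79}\right) 144 = - \frac{12384}{79} \approx -156.76$)
$\left(232834 + g{\left(-208 \right)}\right) + f = \left(232834 - 208\right) - \frac{12384}{79} = 232626 - \frac{12384}{79} = \frac{18365070}{79}$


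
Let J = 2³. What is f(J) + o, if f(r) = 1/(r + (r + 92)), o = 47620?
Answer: 5142961/108 ≈ 47620.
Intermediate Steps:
J = 8
f(r) = 1/(92 + 2*r) (f(r) = 1/(r + (92 + r)) = 1/(92 + 2*r))
f(J) + o = 1/(2*(46 + 8)) + 47620 = (½)/54 + 47620 = (½)*(1/54) + 47620 = 1/108 + 47620 = 5142961/108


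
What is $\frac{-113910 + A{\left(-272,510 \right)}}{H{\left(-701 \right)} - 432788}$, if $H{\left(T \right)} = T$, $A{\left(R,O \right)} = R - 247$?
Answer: $\frac{16347}{61927} \approx 0.26397$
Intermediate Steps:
$A{\left(R,O \right)} = -247 + R$ ($A{\left(R,O \right)} = R - 247 = -247 + R$)
$\frac{-113910 + A{\left(-272,510 \right)}}{H{\left(-701 \right)} - 432788} = \frac{-113910 - 519}{-701 - 432788} = \frac{-113910 - 519}{-433489} = \left(-114429\right) \left(- \frac{1}{433489}\right) = \frac{16347}{61927}$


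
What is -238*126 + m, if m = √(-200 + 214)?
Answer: -29988 + √14 ≈ -29984.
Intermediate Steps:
m = √14 ≈ 3.7417
-238*126 + m = -238*126 + √14 = -29988 + √14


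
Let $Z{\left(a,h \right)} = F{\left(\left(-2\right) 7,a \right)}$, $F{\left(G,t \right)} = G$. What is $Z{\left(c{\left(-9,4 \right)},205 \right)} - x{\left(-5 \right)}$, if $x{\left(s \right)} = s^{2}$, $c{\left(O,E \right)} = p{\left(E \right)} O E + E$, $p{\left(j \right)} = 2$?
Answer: $-39$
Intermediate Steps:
$c{\left(O,E \right)} = E + 2 E O$ ($c{\left(O,E \right)} = 2 O E + E = 2 E O + E = E + 2 E O$)
$Z{\left(a,h \right)} = -14$ ($Z{\left(a,h \right)} = \left(-2\right) 7 = -14$)
$Z{\left(c{\left(-9,4 \right)},205 \right)} - x{\left(-5 \right)} = -14 - \left(-5\right)^{2} = -14 - 25 = -39$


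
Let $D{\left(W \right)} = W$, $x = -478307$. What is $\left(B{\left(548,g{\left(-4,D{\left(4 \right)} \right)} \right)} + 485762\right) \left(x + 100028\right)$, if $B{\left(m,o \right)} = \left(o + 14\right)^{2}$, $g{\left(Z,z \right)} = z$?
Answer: $-183876125994$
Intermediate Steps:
$B{\left(m,o \right)} = \left(14 + o\right)^{2}$
$\left(B{\left(548,g{\left(-4,D{\left(4 \right)} \right)} \right)} + 485762\right) \left(x + 100028\right) = \left(\left(14 + 4\right)^{2} + 485762\right) \left(-478307 + 100028\right) = \left(18^{2} + 485762\right) \left(-378279\right) = \left(324 + 485762\right) \left(-378279\right) = 486086 \left(-378279\right) = -183876125994$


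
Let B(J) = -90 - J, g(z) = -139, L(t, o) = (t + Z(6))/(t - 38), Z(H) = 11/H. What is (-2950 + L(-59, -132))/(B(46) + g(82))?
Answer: 1716557/160050 ≈ 10.725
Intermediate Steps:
L(t, o) = (11/6 + t)/(-38 + t) (L(t, o) = (t + 11/6)/(t - 38) = (t + 11*(⅙))/(-38 + t) = (t + 11/6)/(-38 + t) = (11/6 + t)/(-38 + t))
(-2950 + L(-59, -132))/(B(46) + g(82)) = (-2950 + (11/6 - 59)/(-38 - 59))/((-90 - 1*46) - 139) = (-2950 - 343/6/(-97))/((-90 - 46) - 139) = (-2950 - 1/97*(-343/6))/(-136 - 139) = (-2950 + 343/582)/(-275) = -1716557/582*(-1/275) = 1716557/160050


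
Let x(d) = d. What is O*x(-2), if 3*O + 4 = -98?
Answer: 68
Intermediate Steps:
O = -34 (O = -4/3 + (1/3)*(-98) = -4/3 - 98/3 = -34)
O*x(-2) = -34*(-2) = 68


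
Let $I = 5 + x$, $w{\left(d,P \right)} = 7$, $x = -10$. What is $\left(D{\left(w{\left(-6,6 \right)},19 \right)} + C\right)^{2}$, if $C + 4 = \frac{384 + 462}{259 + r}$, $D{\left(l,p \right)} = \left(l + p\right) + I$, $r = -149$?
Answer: $\frac{1844164}{3025} \approx 609.64$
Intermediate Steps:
$I = -5$ ($I = 5 - 10 = -5$)
$D{\left(l,p \right)} = -5 + l + p$ ($D{\left(l,p \right)} = \left(l + p\right) - 5 = -5 + l + p$)
$C = \frac{203}{55}$ ($C = -4 + \frac{384 + 462}{259 - 149} = -4 + \frac{846}{110} = -4 + 846 \cdot \frac{1}{110} = -4 + \frac{423}{55} = \frac{203}{55} \approx 3.6909$)
$\left(D{\left(w{\left(-6,6 \right)},19 \right)} + C\right)^{2} = \left(\left(-5 + 7 + 19\right) + \frac{203}{55}\right)^{2} = \left(21 + \frac{203}{55}\right)^{2} = \left(\frac{1358}{55}\right)^{2} = \frac{1844164}{3025}$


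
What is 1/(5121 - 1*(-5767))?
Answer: 1/10888 ≈ 9.1844e-5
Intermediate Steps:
1/(5121 - 1*(-5767)) = 1/(5121 + 5767) = 1/10888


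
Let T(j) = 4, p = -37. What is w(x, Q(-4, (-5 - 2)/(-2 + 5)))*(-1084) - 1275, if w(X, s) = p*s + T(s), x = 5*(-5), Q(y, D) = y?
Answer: -166043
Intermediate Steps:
x = -25
w(X, s) = 4 - 37*s (w(X, s) = -37*s + 4 = 4 - 37*s)
w(x, Q(-4, (-5 - 2)/(-2 + 5)))*(-1084) - 1275 = (4 - 37*(-4))*(-1084) - 1275 = (4 + 148)*(-1084) - 1275 = 152*(-1084) - 1275 = -164768 - 1275 = -166043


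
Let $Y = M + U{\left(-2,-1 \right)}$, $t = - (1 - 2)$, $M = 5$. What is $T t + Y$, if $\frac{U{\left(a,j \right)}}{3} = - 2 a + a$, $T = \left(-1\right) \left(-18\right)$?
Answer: $29$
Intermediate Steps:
$t = 1$ ($t = \left(-1\right) \left(-1\right) = 1$)
$T = 18$
$U{\left(a,j \right)} = - 3 a$ ($U{\left(a,j \right)} = 3 \left(- 2 a + a\right) = 3 \left(- a\right) = - 3 a$)
$Y = 11$ ($Y = 5 - -6 = 5 + 6 = 11$)
$T t + Y = 18 \cdot 1 + 11 = 18 + 11 = 29$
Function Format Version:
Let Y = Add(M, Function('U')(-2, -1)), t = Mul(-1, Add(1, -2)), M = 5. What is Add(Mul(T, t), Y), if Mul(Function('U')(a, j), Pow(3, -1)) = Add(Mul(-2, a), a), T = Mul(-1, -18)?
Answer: 29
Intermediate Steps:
t = 1 (t = Mul(-1, -1) = 1)
T = 18
Function('U')(a, j) = Mul(-3, a) (Function('U')(a, j) = Mul(3, Add(Mul(-2, a), a)) = Mul(3, Mul(-1, a)) = Mul(-3, a))
Y = 11 (Y = Add(5, Mul(-3, -2)) = Add(5, 6) = 11)
Add(Mul(T, t), Y) = Add(Mul(18, 1), 11) = Add(18, 11) = 29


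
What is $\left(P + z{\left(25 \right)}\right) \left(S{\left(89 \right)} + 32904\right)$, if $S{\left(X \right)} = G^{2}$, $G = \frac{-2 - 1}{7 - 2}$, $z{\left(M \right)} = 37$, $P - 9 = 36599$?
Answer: $\frac{6028901361}{5} \approx 1.2058 \cdot 10^{9}$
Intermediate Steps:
$P = 36608$ ($P = 9 + 36599 = 36608$)
$G = - \frac{3}{5} \approx -0.6$
$S{\left(X \right)} = \frac{9}{25}$ ($S{\left(X \right)} = \left(- \frac{3}{5}\right)^{2} = \frac{9}{25}$)
$\left(P + z{\left(25 \right)}\right) \left(S{\left(89 \right)} + 32904\right) = \left(36608 + 37\right) \left(\frac{9}{25} + 32904\right) = 36645 \cdot \frac{822609}{25} = \frac{6028901361}{5}$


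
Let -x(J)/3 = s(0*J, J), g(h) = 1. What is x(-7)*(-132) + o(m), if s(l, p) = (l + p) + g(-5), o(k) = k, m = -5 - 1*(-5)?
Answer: -2376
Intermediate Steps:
m = 0 (m = -5 + 5 = 0)
s(l, p) = 1 + l + p (s(l, p) = (l + p) + 1 = 1 + l + p)
x(J) = -3 - 3*J (x(J) = -3*(1 + 0*J + J) = -3*(1 + 0 + J) = -3*(1 + J) = -3 - 3*J)
x(-7)*(-132) + o(m) = (-3 - 3*(-7))*(-132) + 0 = (-3 + 21)*(-132) + 0 = 18*(-132) + 0 = -2376 + 0 = -2376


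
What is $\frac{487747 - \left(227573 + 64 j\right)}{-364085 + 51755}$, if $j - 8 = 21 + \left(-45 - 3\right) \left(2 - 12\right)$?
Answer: $- \frac{37933}{52055} \approx -0.72871$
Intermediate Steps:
$j = 509$ ($j = 8 + \left(21 + \left(-45 - 3\right) \left(2 - 12\right)\right) = 8 + \left(21 - -480\right) = 8 + \left(21 + 480\right) = 8 + 501 = 509$)
$\frac{487747 - \left(227573 + 64 j\right)}{-364085 + 51755} = \frac{487747 - 260149}{-364085 + 51755} = \frac{487747 - 260149}{-312330} = \left(487747 - 260149\right) \left(- \frac{1}{312330}\right) = 227598 \left(- \frac{1}{312330}\right) = - \frac{37933}{52055}$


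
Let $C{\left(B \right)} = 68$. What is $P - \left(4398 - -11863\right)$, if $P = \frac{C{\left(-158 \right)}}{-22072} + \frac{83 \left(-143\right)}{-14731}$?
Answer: $- \frac{1321720842023}{81285658} \approx -16260.0$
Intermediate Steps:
$P = \frac{65242715}{81285658}$ ($P = \frac{68}{-22072} + \frac{83 \left(-143\right)}{-14731} = 68 \left(- \frac{1}{22072}\right) - - \frac{11869}{14731} = - \frac{17}{5518} + \frac{11869}{14731} = \frac{65242715}{81285658} \approx 0.80264$)
$P - \left(4398 - -11863\right) = \frac{65242715}{81285658} - \left(4398 - -11863\right) = \frac{65242715}{81285658} - \left(4398 + 11863\right) = \frac{65242715}{81285658} - 16261 = - \frac{1321720842023}{81285658}$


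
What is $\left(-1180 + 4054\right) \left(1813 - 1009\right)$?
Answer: $2310696$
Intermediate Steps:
$\left(-1180 + 4054\right) \left(1813 - 1009\right) = 2874 \cdot 804 = 2310696$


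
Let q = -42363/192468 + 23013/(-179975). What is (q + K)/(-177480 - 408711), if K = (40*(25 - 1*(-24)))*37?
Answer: -837346428922997/6768440371535100 ≈ -0.12371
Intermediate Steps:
q = -4017849003/11546476100 (q = -42363*1/192468 + 23013*(-1/179975) = -14121/64156 - 23013/179975 = -4017849003/11546476100 ≈ -0.34797)
K = 72520 (K = (40*(25 + 24))*37 = (40*49)*37 = 1960*37 = 72520)
(q + K)/(-177480 - 408711) = (-4017849003/11546476100 + 72520)/(-177480 - 408711) = (837346428922997/11546476100)/(-586191) = (837346428922997/11546476100)*(-1/586191) = -837346428922997/6768440371535100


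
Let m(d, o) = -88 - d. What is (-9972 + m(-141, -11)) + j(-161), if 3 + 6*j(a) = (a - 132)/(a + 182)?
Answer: -625075/63 ≈ -9921.8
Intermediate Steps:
j(a) = -½ + (-132 + a)/(6*(182 + a)) (j(a) = -½ + ((a - 132)/(a + 182))/6 = -½ + ((-132 + a)/(182 + a))/6 = -½ + (-132 + a)/(6*(182 + a)))
(-9972 + m(-141, -11)) + j(-161) = (-9972 + (-88 - 1*(-141))) + (-339 - 1*(-161))/(3*(182 - 161)) = (-9972 + (-88 + 141)) + (⅓)*(-339 + 161)/21 = (-9972 + 53) + (⅓)*(1/21)*(-178) = -9919 - 178/63 = -625075/63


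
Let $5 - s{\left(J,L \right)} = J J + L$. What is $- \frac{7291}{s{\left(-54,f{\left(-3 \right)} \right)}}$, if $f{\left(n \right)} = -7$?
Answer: $\frac{7291}{2904} \approx 2.5107$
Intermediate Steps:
$s{\left(J,L \right)} = 5 - L - J^{2}$ ($s{\left(J,L \right)} = 5 - \left(J J + L\right) = 5 - \left(J^{2} + L\right) = 5 - \left(L + J^{2}\right) = 5 - L - J^{2}$)
$- \frac{7291}{s{\left(-54,f{\left(-3 \right)} \right)}} = - \frac{7291}{5 - -7 - \left(-54\right)^{2}} = - \frac{7291}{5 + 7 - 2916} = - \frac{7291}{-2904} = \left(-7291\right) \left(- \frac{1}{2904}\right) = \frac{7291}{2904}$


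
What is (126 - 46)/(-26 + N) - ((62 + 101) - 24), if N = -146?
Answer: -5997/43 ≈ -139.47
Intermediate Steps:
(126 - 46)/(-26 + N) - ((62 + 101) - 24) = (126 - 46)/(-26 - 146) - ((62 + 101) - 24) = 80/(-172) - (163 - 24) = 80*(-1/172) - 1*139 = -20/43 - 139 = -5997/43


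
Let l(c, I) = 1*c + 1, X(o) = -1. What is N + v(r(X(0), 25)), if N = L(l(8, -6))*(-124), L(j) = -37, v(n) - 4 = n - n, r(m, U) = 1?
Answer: 4592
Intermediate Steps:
v(n) = 4 (v(n) = 4 + (n - n) = 4 + 0 = 4)
l(c, I) = 1 + c (l(c, I) = c + 1 = 1 + c)
N = 4588 (N = -37*(-124) = 4588)
N + v(r(X(0), 25)) = 4588 + 4 = 4592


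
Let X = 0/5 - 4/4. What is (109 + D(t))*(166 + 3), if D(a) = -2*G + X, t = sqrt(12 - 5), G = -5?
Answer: 19942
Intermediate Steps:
t = sqrt(7) ≈ 2.6458
X = -1 (X = 0*(1/5) - 4*1/4 = 0 - 1 = -1)
D(a) = 9 (D(a) = -2*(-5) - 1 = 10 - 1 = 9)
(109 + D(t))*(166 + 3) = (109 + 9)*(166 + 3) = 118*169 = 19942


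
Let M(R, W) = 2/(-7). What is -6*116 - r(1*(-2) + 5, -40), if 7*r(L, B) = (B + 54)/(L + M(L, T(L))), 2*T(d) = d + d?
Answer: -13238/19 ≈ -696.74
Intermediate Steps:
T(d) = d (T(d) = (d + d)/2 = (2*d)/2 = d)
M(R, W) = -2/7 (M(R, W) = 2*(-1/7) = -2/7)
r(L, B) = (54 + B)/(7*(-2/7 + L)) (r(L, B) = ((B + 54)/(L - 2/7))/7 = ((54 + B)/(-2/7 + L))/7 = (54 + B)/(7*(-2/7 + L)))
-6*116 - r(1*(-2) + 5, -40) = -6*116 - (54 - 40)/(-2 + 7*(1*(-2) + 5)) = -696 - 14/(-2 + 7*(-2 + 5)) = -696 - 14/(-2 + 7*3) = -696 - 14/(-2 + 21) = -696 - 14/19 = -13238/19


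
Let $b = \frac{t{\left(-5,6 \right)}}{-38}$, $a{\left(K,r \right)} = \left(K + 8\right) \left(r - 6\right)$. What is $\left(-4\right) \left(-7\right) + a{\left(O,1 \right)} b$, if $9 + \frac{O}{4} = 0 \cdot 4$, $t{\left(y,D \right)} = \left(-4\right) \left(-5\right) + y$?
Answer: $- \frac{518}{19} \approx -27.263$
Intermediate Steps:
$t{\left(y,D \right)} = 20 + y$
$O = -36$ ($O = -36 + 4 \cdot 0 \cdot 4 = -36 + 4 \cdot 0 = -36 + 0 = -36$)
$a{\left(K,r \right)} = \left(-6 + r\right) \left(8 + K\right)$ ($a{\left(K,r \right)} = \left(8 + K\right) \left(-6 + r\right) = \left(-6 + r\right) \left(8 + K\right)$)
$b = - \frac{15}{38}$ ($b = \frac{20 - 5}{-38} = 15 \left(- \frac{1}{38}\right) = - \frac{15}{38} \approx -0.39474$)
$\left(-4\right) \left(-7\right) + a{\left(O,1 \right)} b = \left(-4\right) \left(-7\right) + \left(-48 - -216 + 8 \cdot 1 - 36\right) \left(- \frac{15}{38}\right) = 28 + \left(-48 + 216 + 8 - 36\right) \left(- \frac{15}{38}\right) = 28 + 140 \left(- \frac{15}{38}\right) = 28 - \frac{1050}{19} = - \frac{518}{19}$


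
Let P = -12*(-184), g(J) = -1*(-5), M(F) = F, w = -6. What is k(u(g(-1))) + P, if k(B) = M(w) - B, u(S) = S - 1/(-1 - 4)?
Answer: 10984/5 ≈ 2196.8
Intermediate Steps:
g(J) = 5
u(S) = ⅕ + S (u(S) = S - 1/(-5) = S - 1*(-⅕) = S + ⅕ = ⅕ + S)
k(B) = -6 - B
P = 2208
k(u(g(-1))) + P = (-6 - (⅕ + 5)) + 2208 = (-6 - 1*26/5) + 2208 = (-6 - 26/5) + 2208 = -56/5 + 2208 = 10984/5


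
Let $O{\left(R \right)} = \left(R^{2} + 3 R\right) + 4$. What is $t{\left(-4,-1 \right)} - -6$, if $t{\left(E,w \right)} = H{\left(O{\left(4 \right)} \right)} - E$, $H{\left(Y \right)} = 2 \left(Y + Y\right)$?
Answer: $138$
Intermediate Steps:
$O{\left(R \right)} = 4 + R^{2} + 3 R$
$H{\left(Y \right)} = 4 Y$ ($H{\left(Y \right)} = 2 \cdot 2 Y = 4 Y$)
$t{\left(E,w \right)} = 128 - E$ ($t{\left(E,w \right)} = 4 \left(4 + 4^{2} + 3 \cdot 4\right) - E = 4 \left(4 + 16 + 12\right) - E = 4 \cdot 32 - E = 128 - E$)
$t{\left(-4,-1 \right)} - -6 = \left(128 - -4\right) - -6 = \left(128 + 4\right) + 6 = 132 + 6 = 138$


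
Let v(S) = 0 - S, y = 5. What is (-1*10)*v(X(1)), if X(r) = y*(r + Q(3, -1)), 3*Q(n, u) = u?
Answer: 100/3 ≈ 33.333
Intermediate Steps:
Q(n, u) = u/3
X(r) = -5/3 + 5*r (X(r) = 5*(r + (⅓)*(-1)) = 5*(r - ⅓) = 5*(-⅓ + r) = -5/3 + 5*r)
v(S) = -S
(-1*10)*v(X(1)) = (-1*10)*(-(-5/3 + 5*1)) = -(-10)*(-5/3 + 5) = -(-10)*10/3 = -10*(-10/3) = 100/3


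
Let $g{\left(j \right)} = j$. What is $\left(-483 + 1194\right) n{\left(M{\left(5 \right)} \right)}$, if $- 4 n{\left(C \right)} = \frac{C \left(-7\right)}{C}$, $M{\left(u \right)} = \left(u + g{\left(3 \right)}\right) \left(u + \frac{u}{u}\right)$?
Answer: $\frac{4977}{4} \approx 1244.3$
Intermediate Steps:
$M{\left(u \right)} = \left(1 + u\right) \left(3 + u\right)$ ($M{\left(u \right)} = \left(u + 3\right) \left(u + \frac{u}{u}\right) = \left(3 + u\right) \left(u + 1\right) = \left(3 + u\right) \left(1 + u\right) = \left(1 + u\right) \left(3 + u\right)$)
$n{\left(C \right)} = \frac{7}{4}$ ($n{\left(C \right)} = - \frac{C \left(-7\right) \frac{1}{C}}{4} = - \frac{- 7 C \frac{1}{C}}{4} = \left(- \frac{1}{4}\right) \left(-7\right) = \frac{7}{4}$)
$\left(-483 + 1194\right) n{\left(M{\left(5 \right)} \right)} = \left(-483 + 1194\right) \frac{7}{4} = 711 \cdot \frac{7}{4} = \frac{4977}{4}$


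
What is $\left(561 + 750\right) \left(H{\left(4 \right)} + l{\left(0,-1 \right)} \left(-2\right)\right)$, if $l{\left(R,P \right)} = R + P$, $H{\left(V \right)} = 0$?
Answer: $2622$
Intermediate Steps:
$l{\left(R,P \right)} = P + R$
$\left(561 + 750\right) \left(H{\left(4 \right)} + l{\left(0,-1 \right)} \left(-2\right)\right) = \left(561 + 750\right) \left(0 + \left(-1 + 0\right) \left(-2\right)\right) = 1311 \left(0 - -2\right) = 1311 \left(0 + 2\right) = 1311 \cdot 2 = 2622$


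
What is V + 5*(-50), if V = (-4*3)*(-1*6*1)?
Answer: -178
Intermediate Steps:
V = 72 (V = -(-72) = -12*(-6) = 72)
V + 5*(-50) = 72 + 5*(-50) = 72 - 250 = -178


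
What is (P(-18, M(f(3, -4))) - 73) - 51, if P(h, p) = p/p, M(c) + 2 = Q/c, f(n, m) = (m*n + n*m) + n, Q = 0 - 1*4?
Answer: -123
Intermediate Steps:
Q = -4 (Q = 0 - 4 = -4)
f(n, m) = n + 2*m*n (f(n, m) = (m*n + m*n) + n = 2*m*n + n = n + 2*m*n)
M(c) = -2 - 4/c
P(h, p) = 1
(P(-18, M(f(3, -4))) - 73) - 51 = (1 - 73) - 51 = -72 - 51 = -123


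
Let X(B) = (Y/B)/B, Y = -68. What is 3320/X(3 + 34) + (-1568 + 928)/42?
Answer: -23867110/357 ≈ -66855.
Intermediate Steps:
X(B) = -68/B² (X(B) = (-68/B)/B = -68/B²)
3320/X(3 + 34) + (-1568 + 928)/42 = 3320/((-68/(3 + 34)²)) + (-1568 + 928)/42 = 3320/((-68/37²)) - 640*1/42 = 3320/((-68*1/1369)) - 320/21 = 3320/(-68/1369) - 320/21 = 3320*(-1369/68) - 320/21 = -1136270/17 - 320/21 = -23867110/357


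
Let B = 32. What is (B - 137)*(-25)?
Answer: 2625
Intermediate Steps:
(B - 137)*(-25) = (32 - 137)*(-25) = -105*(-25) = 2625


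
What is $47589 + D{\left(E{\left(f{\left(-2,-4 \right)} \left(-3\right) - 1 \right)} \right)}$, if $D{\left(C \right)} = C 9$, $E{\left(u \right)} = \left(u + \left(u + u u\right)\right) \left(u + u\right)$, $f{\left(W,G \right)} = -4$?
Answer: $75903$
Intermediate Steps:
$E{\left(u \right)} = 2 u \left(u^{2} + 2 u\right)$ ($E{\left(u \right)} = \left(u + \left(u + u^{2}\right)\right) 2 u = \left(u^{2} + 2 u\right) 2 u = 2 u \left(u^{2} + 2 u\right)$)
$D{\left(C \right)} = 9 C$
$47589 + D{\left(E{\left(f{\left(-2,-4 \right)} \left(-3\right) - 1 \right)} \right)} = 47589 + 9 \cdot 2 \left(\left(-4\right) \left(-3\right) - 1\right)^{2} \left(2 - -11\right) = 47589 + 9 \cdot 2 \left(12 - 1\right)^{2} \left(2 + \left(12 - 1\right)\right) = 47589 + 9 \cdot 2 \cdot 11^{2} \left(2 + 11\right) = 47589 + 9 \cdot 2 \cdot 121 \cdot 13 = 47589 + 9 \cdot 3146 = 47589 + 28314 = 75903$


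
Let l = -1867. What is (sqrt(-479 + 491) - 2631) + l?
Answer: -4498 + 2*sqrt(3) ≈ -4494.5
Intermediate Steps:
(sqrt(-479 + 491) - 2631) + l = (sqrt(-479 + 491) - 2631) - 1867 = (sqrt(12) - 2631) - 1867 = (2*sqrt(3) - 2631) - 1867 = (-2631 + 2*sqrt(3)) - 1867 = -4498 + 2*sqrt(3)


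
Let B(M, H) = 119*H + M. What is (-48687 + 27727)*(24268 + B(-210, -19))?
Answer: -456865120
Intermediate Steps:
B(M, H) = M + 119*H
(-48687 + 27727)*(24268 + B(-210, -19)) = (-48687 + 27727)*(24268 + (-210 + 119*(-19))) = -20960*(24268 + (-210 - 2261)) = -20960*(24268 - 2471) = -20960*21797 = -456865120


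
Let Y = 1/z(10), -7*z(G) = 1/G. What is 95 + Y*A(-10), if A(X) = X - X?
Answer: 95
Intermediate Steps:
z(G) = -1/(7*G)
A(X) = 0
Y = -70 (Y = 1/(-1/7/10) = 1/(-1/7*1/10) = 1/(-1/70) = -70)
95 + Y*A(-10) = 95 - 70*0 = 95 + 0 = 95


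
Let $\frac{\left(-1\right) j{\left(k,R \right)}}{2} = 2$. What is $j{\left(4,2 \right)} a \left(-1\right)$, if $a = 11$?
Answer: $44$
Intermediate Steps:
$j{\left(k,R \right)} = -4$ ($j{\left(k,R \right)} = \left(-2\right) 2 = -4$)
$j{\left(4,2 \right)} a \left(-1\right) = \left(-4\right) 11 \left(-1\right) = \left(-44\right) \left(-1\right) = 44$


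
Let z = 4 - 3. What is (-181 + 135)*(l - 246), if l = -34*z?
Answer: 12880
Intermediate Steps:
z = 1
l = -34 (l = -34*1 = -34)
(-181 + 135)*(l - 246) = (-181 + 135)*(-34 - 246) = -46*(-280) = 12880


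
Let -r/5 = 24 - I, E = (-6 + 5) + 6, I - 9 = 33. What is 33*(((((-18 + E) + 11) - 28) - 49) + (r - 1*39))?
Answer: -924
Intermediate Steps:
I = 42 (I = 9 + 33 = 42)
E = 5 (E = -1 + 6 = 5)
r = 90 (r = -5*(24 - 1*42) = -5*(24 - 42) = -5*(-18) = 90)
33*(((((-18 + E) + 11) - 28) - 49) + (r - 1*39)) = 33*(((((-18 + 5) + 11) - 28) - 49) + (90 - 1*39)) = 33*((((-13 + 11) - 28) - 49) + (90 - 39)) = 33*(((-2 - 28) - 49) + 51) = 33*((-30 - 49) + 51) = 33*(-79 + 51) = 33*(-28) = -924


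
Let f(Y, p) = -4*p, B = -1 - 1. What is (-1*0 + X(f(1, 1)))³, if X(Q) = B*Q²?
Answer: -32768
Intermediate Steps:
B = -2
X(Q) = -2*Q²
(-1*0 + X(f(1, 1)))³ = (-1*0 - 2*(-4*1)²)³ = (0 - 2*(-4)²)³ = (0 - 2*16)³ = (0 - 32)³ = (-32)³ = -32768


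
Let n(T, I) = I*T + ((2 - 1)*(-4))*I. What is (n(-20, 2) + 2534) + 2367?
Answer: 4853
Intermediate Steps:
n(T, I) = -4*I + I*T (n(T, I) = I*T + (1*(-4))*I = I*T - 4*I = -4*I + I*T)
(n(-20, 2) + 2534) + 2367 = (2*(-4 - 20) + 2534) + 2367 = (2*(-24) + 2534) + 2367 = (-48 + 2534) + 2367 = 2486 + 2367 = 4853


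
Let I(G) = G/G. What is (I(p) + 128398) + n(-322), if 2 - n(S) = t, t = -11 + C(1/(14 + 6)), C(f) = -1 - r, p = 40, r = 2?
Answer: 128415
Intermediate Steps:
I(G) = 1
C(f) = -3 (C(f) = -1 - 1*2 = -1 - 2 = -3)
t = -14 (t = -11 - 3 = -14)
n(S) = 16 (n(S) = 2 - 1*(-14) = 2 + 14 = 16)
(I(p) + 128398) + n(-322) = (1 + 128398) + 16 = 128399 + 16 = 128415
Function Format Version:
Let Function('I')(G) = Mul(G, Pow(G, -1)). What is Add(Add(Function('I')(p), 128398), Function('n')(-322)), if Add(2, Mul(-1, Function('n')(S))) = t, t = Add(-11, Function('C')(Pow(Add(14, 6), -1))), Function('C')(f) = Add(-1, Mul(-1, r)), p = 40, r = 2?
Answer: 128415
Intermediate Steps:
Function('I')(G) = 1
Function('C')(f) = -3 (Function('C')(f) = Add(-1, Mul(-1, 2)) = Add(-1, -2) = -3)
t = -14 (t = Add(-11, -3) = -14)
Function('n')(S) = 16 (Function('n')(S) = Add(2, Mul(-1, -14)) = Add(2, 14) = 16)
Add(Add(Function('I')(p), 128398), Function('n')(-322)) = Add(Add(1, 128398), 16) = Add(128399, 16) = 128415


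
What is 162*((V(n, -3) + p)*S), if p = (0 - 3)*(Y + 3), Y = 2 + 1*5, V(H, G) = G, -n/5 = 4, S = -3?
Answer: 16038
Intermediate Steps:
n = -20 (n = -5*4 = -20)
Y = 7 (Y = 2 + 5 = 7)
p = -30 (p = (0 - 3)*(7 + 3) = -3*10 = -30)
162*((V(n, -3) + p)*S) = 162*((-3 - 30)*(-3)) = 162*(-33*(-3)) = 162*99 = 16038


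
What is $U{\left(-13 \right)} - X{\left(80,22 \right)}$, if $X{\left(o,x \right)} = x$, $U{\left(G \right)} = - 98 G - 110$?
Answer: $1142$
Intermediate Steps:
$U{\left(G \right)} = -110 - 98 G$
$U{\left(-13 \right)} - X{\left(80,22 \right)} = \left(-110 - -1274\right) - 22 = \left(-110 + 1274\right) - 22 = 1164 - 22 = 1142$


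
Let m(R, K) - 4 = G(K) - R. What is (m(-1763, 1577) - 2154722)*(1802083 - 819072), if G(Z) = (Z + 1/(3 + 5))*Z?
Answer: 2627951134059/8 ≈ 3.2849e+11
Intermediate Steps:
G(Z) = Z*(⅛ + Z) (G(Z) = (Z + 1/8)*Z = (Z + ⅛)*Z = (⅛ + Z)*Z = Z*(⅛ + Z))
m(R, K) = 4 - R + K*(⅛ + K) (m(R, K) = 4 + (K*(⅛ + K) - R) = 4 + (-R + K*(⅛ + K)) = 4 - R + K*(⅛ + K))
(m(-1763, 1577) - 2154722)*(1802083 - 819072) = ((4 + 1577² - 1*(-1763) + (⅛)*1577) - 2154722)*(1802083 - 819072) = ((4 + 2486929 + 1763 + 1577/8) - 2154722)*983011 = (19911145/8 - 2154722)*983011 = (2673369/8)*983011 = 2627951134059/8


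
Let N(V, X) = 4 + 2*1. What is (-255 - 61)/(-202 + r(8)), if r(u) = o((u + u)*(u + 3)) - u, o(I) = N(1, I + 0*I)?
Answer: 79/51 ≈ 1.5490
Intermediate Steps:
N(V, X) = 6 (N(V, X) = 4 + 2 = 6)
o(I) = 6
r(u) = 6 - u
(-255 - 61)/(-202 + r(8)) = (-255 - 61)/(-202 + (6 - 1*8)) = -316/(-202 + (6 - 8)) = -316/(-202 - 2) = -316/(-204) = -316*(-1/204) = 79/51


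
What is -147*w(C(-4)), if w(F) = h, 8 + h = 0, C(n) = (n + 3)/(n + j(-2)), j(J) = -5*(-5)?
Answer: 1176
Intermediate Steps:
j(J) = 25
C(n) = (3 + n)/(25 + n) (C(n) = (n + 3)/(n + 25) = (3 + n)/(25 + n))
h = -8 (h = -8 + 0 = -8)
w(F) = -8
-147*w(C(-4)) = -147*(-8) = 1176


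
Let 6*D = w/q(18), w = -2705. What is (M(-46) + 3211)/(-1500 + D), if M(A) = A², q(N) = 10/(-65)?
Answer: 63924/17165 ≈ 3.7241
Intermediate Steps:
q(N) = -2/13 (q(N) = 10*(-1/65) = -2/13)
D = 35165/12 (D = (-2705/(-2/13))/6 = (-2705*(-13/2))/6 = (⅙)*(35165/2) = 35165/12 ≈ 2930.4)
(M(-46) + 3211)/(-1500 + D) = ((-46)² + 3211)/(-1500 + 35165/12) = (2116 + 3211)/(17165/12) = 5327*(12/17165) = 63924/17165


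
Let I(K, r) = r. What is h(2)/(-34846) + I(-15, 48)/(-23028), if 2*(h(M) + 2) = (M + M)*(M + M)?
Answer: -209/92617 ≈ -0.0022566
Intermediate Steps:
h(M) = -2 + 2*M**2 (h(M) = -2 + ((M + M)*(M + M))/2 = -2 + ((2*M)*(2*M))/2 = -2 + (4*M**2)/2 = -2 + 2*M**2)
h(2)/(-34846) + I(-15, 48)/(-23028) = (-2 + 2*2**2)/(-34846) + 48/(-23028) = (-2 + 2*4)*(-1/34846) + 48*(-1/23028) = (-2 + 8)*(-1/34846) - 4/1919 = 6*(-1/34846) - 4/1919 = -3/17423 - 4/1919 = -209/92617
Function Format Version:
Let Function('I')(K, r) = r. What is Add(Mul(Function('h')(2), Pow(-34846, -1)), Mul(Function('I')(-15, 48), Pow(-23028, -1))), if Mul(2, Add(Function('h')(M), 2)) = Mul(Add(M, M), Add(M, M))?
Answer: Rational(-209, 92617) ≈ -0.0022566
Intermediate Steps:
Function('h')(M) = Add(-2, Mul(2, Pow(M, 2))) (Function('h')(M) = Add(-2, Mul(Rational(1, 2), Mul(Add(M, M), Add(M, M)))) = Add(-2, Mul(Rational(1, 2), Mul(Mul(2, M), Mul(2, M)))) = Add(-2, Mul(Rational(1, 2), Mul(4, Pow(M, 2)))) = Add(-2, Mul(2, Pow(M, 2))))
Add(Mul(Function('h')(2), Pow(-34846, -1)), Mul(Function('I')(-15, 48), Pow(-23028, -1))) = Add(Mul(Add(-2, Mul(2, Pow(2, 2))), Pow(-34846, -1)), Mul(48, Pow(-23028, -1))) = Add(Mul(Add(-2, Mul(2, 4)), Rational(-1, 34846)), Mul(48, Rational(-1, 23028))) = Add(Mul(Add(-2, 8), Rational(-1, 34846)), Rational(-4, 1919)) = Add(Mul(6, Rational(-1, 34846)), Rational(-4, 1919)) = Add(Rational(-3, 17423), Rational(-4, 1919)) = Rational(-209, 92617)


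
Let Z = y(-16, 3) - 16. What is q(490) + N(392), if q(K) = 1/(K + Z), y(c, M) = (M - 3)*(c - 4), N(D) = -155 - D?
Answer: -259277/474 ≈ -547.00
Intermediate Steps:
y(c, M) = (-4 + c)*(-3 + M) (y(c, M) = (-3 + M)*(-4 + c) = (-4 + c)*(-3 + M))
Z = -16 (Z = (12 - 4*3 - 3*(-16) + 3*(-16)) - 16 = (12 - 12 + 48 - 48) - 16 = 0 - 16 = -16)
q(K) = 1/(-16 + K) (q(K) = 1/(K - 16) = 1/(-16 + K))
q(490) + N(392) = 1/(-16 + 490) + (-155 - 1*392) = 1/474 + (-155 - 392) = 1/474 - 547 = -259277/474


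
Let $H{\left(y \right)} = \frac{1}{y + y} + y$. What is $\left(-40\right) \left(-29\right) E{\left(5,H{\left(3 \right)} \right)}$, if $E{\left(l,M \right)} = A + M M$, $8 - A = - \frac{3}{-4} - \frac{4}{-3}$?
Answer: $\frac{166460}{9} \approx 18496.0$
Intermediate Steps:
$A = \frac{71}{12}$ ($A = 8 - \left(- \frac{3}{-4} - \frac{4}{-3}\right) = 8 - \left(\left(-3\right) \left(- \frac{1}{4}\right) - - \frac{4}{3}\right) = 8 - \left(\frac{3}{4} + \frac{4}{3}\right) = 8 - \frac{25}{12} = \frac{71}{12} \approx 5.9167$)
$H{\left(y \right)} = y + \frac{1}{2 y}$ ($H{\left(y \right)} = \frac{1}{2 y} + y = y + \frac{1}{2 y}$)
$E{\left(l,M \right)} = \frac{71}{12} + M^{2}$ ($E{\left(l,M \right)} = \frac{71}{12} + M M = \frac{71}{12} + M^{2}$)
$\left(-40\right) \left(-29\right) E{\left(5,H{\left(3 \right)} \right)} = \left(-40\right) \left(-29\right) \left(\frac{71}{12} + \left(3 + \frac{1}{2 \cdot 3}\right)^{2}\right) = 1160 \left(\frac{71}{12} + \left(3 + \frac{1}{2} \cdot \frac{1}{3}\right)^{2}\right) = 1160 \left(\frac{71}{12} + \left(3 + \frac{1}{6}\right)^{2}\right) = 1160 \left(\frac{71}{12} + \left(\frac{19}{6}\right)^{2}\right) = 1160 \left(\frac{71}{12} + \frac{361}{36}\right) = 1160 \cdot \frac{287}{18} = \frac{166460}{9}$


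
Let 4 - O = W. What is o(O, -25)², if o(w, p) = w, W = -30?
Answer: 1156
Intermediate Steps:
O = 34 (O = 4 - 1*(-30) = 4 + 30 = 34)
o(O, -25)² = 34² = 1156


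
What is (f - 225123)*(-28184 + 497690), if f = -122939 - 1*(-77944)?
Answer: -126822021708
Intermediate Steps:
f = -44995 (f = -122939 + 77944 = -44995)
(f - 225123)*(-28184 + 497690) = (-44995 - 225123)*(-28184 + 497690) = -270118*469506 = -126822021708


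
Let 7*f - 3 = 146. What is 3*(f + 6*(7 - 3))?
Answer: 951/7 ≈ 135.86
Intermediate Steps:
f = 149/7 (f = 3/7 + (⅐)*146 = 3/7 + 146/7 = 149/7 ≈ 21.286)
3*(f + 6*(7 - 3)) = 3*(149/7 + 6*(7 - 3)) = 3*(149/7 + 6*4) = 3*(149/7 + 24) = 3*(317/7) = 951/7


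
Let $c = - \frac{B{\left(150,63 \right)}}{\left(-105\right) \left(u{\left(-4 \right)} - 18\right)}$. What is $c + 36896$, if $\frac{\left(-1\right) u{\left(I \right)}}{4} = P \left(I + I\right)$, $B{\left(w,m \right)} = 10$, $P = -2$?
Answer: $\frac{31767455}{861} \approx 36896.0$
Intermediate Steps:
$u{\left(I \right)} = 16 I$ ($u{\left(I \right)} = - 4 \left(- 2 \left(I + I\right)\right) = - 4 \left(- 2 \cdot 2 I\right) = - 4 \left(- 4 I\right) = 16 I$)
$c = - \frac{1}{861}$ ($c = - \frac{10}{\left(-105\right) \left(16 \left(-4\right) - 18\right)} = - \frac{10}{\left(-105\right) \left(-64 - 18\right)} = - \frac{10}{\left(-105\right) \left(-82\right)} = - \frac{10}{8610} = \left(-1\right) \frac{1}{861} = - \frac{1}{861} \approx -0.0011614$)
$c + 36896 = - \frac{1}{861} + 36896 = \frac{31767455}{861}$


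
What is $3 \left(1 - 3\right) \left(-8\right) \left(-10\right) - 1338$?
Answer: $-1818$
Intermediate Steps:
$3 \left(1 - 3\right) \left(-8\right) \left(-10\right) - 1338 = 3 \left(-2\right) \left(-8\right) \left(-10\right) - 1338 = \left(-6\right) \left(-8\right) \left(-10\right) - 1338 = 48 \left(-10\right) - 1338 = -480 - 1338 = -1818$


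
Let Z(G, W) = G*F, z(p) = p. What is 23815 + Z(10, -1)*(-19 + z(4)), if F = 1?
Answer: 23665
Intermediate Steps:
Z(G, W) = G (Z(G, W) = G*1 = G)
23815 + Z(10, -1)*(-19 + z(4)) = 23815 + 10*(-19 + 4) = 23815 + 10*(-15) = 23815 - 150 = 23665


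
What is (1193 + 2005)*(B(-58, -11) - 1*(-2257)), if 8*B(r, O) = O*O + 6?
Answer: 29074617/4 ≈ 7.2687e+6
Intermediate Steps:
B(r, O) = 3/4 + O**2/8 (B(r, O) = (O*O + 6)/8 = (O**2 + 6)/8 = (6 + O**2)/8 = 3/4 + O**2/8)
(1193 + 2005)*(B(-58, -11) - 1*(-2257)) = (1193 + 2005)*((3/4 + (1/8)*(-11)**2) - 1*(-2257)) = 3198*((3/4 + (1/8)*121) + 2257) = 3198*((3/4 + 121/8) + 2257) = 3198*(127/8 + 2257) = 3198*(18183/8) = 29074617/4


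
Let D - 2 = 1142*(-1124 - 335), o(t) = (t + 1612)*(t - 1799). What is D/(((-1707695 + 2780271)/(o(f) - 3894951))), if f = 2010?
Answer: 81504878106/16759 ≈ 4.8634e+6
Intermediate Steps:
o(t) = (-1799 + t)*(1612 + t) (o(t) = (1612 + t)*(-1799 + t) = (-1799 + t)*(1612 + t))
D = -1666176 (D = 2 + 1142*(-1124 - 335) = 2 + 1142*(-1459) = 2 - 1666178 = -1666176)
D/(((-1707695 + 2780271)/(o(f) - 3894951))) = -1666176*((-2899988 + 2010² - 187*2010) - 3894951)/(-1707695 + 2780271) = -1666176/(1072576/((-2899988 + 4040100 - 375870) - 3894951)) = -1666176/(1072576/(764242 - 3894951)) = -1666176/(1072576/(-3130709)) = -1666176/(1072576*(-1/3130709)) = -1666176/(-1072576/3130709) = -1666176*(-3130709/1072576) = 81504878106/16759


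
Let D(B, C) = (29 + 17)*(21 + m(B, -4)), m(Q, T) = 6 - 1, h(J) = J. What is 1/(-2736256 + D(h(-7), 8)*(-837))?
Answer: -1/3737308 ≈ -2.6757e-7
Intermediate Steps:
m(Q, T) = 5
D(B, C) = 1196 (D(B, C) = (29 + 17)*(21 + 5) = 46*26 = 1196)
1/(-2736256 + D(h(-7), 8)*(-837)) = 1/(-2736256 + 1196*(-837)) = 1/(-2736256 - 1001052) = 1/(-3737308) = -1/3737308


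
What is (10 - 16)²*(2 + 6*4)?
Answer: 936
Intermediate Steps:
(10 - 16)²*(2 + 6*4) = (-6)²*(2 + 24) = 36*26 = 936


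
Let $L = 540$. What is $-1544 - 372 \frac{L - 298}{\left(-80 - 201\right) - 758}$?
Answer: $- \frac{1514192}{1039} \approx -1457.4$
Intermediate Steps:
$-1544 - 372 \frac{L - 298}{\left(-80 - 201\right) - 758} = -1544 - 372 \frac{540 - 298}{\left(-80 - 201\right) - 758} = -1544 - 372 \frac{242}{\left(-80 - 201\right) - 758} = -1544 - 372 \frac{242}{-281 - 758} = -1544 - 372 \frac{242}{-1039} = -1544 - 372 \cdot 242 \left(- \frac{1}{1039}\right) = -1544 - - \frac{90024}{1039} = -1544 + \frac{90024}{1039} = - \frac{1514192}{1039}$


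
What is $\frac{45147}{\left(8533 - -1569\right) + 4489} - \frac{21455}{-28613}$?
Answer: $\frac{1604841016}{417492283} \approx 3.844$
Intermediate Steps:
$\frac{45147}{\left(8533 - -1569\right) + 4489} - \frac{21455}{-28613} = \frac{45147}{\left(8533 + 1569\right) + 4489} - - \frac{21455}{28613} = \frac{45147}{10102 + 4489} + \frac{21455}{28613} = \frac{45147}{14591} + \frac{21455}{28613} = \frac{1604841016}{417492283}$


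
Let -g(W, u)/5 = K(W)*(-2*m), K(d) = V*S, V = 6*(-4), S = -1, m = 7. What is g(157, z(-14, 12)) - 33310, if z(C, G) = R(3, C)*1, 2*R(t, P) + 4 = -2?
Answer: -31630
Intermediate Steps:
V = -24
R(t, P) = -3 (R(t, P) = -2 + (1/2)*(-2) = -2 - 1 = -3)
z(C, G) = -3 (z(C, G) = -3*1 = -3)
K(d) = 24 (K(d) = -24*(-1) = 24)
g(W, u) = 1680 (g(W, u) = -120*(-2*7) = -120*(-14) = -5*(-336) = 1680)
g(157, z(-14, 12)) - 33310 = 1680 - 33310 = -31630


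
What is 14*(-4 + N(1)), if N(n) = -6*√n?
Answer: -140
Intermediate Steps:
14*(-4 + N(1)) = 14*(-4 - 6*√1) = 14*(-4 - 6*1) = 14*(-4 - 6) = 14*(-10) = -140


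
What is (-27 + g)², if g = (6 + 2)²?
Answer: 1369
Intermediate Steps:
g = 64 (g = 8² = 64)
(-27 + g)² = (-27 + 64)² = 37² = 1369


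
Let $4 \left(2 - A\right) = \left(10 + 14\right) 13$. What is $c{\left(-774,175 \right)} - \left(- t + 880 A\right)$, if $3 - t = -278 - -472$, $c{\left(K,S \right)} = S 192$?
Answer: $100289$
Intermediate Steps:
$c{\left(K,S \right)} = 192 S$
$A = -76$ ($A = 2 - \frac{\left(10 + 14\right) 13}{4} = 2 - \frac{24 \cdot 13}{4} = 2 - 78 = -76$)
$t = -191$ ($t = 3 - \left(-278 - -472\right) = 3 - \left(-278 + 472\right) = 3 - 194 = -191$)
$c{\left(-774,175 \right)} - \left(- t + 880 A\right) = 192 \cdot 175 - -66689 = 33600 + \left(66880 - 191\right) = 33600 + 66689 = 100289$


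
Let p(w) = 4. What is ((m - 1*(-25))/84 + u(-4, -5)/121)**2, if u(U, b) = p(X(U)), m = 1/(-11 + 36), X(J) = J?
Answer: 1770137329/16141702500 ≈ 0.10966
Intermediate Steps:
m = 1/25 ≈ 0.040000
u(U, b) = 4
((m - 1*(-25))/84 + u(-4, -5)/121)**2 = ((1/25 - 1*(-25))/84 + 4/121)**2 = ((1/25 + 25)*(1/84) + 4*(1/121))**2 = ((626/25)*(1/84) + 4/121)**2 = (313/1050 + 4/121)**2 = (42073/127050)**2 = 1770137329/16141702500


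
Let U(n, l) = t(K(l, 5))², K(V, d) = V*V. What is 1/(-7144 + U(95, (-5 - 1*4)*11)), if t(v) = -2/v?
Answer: -96059601/686249789540 ≈ -0.00013998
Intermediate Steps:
K(V, d) = V²
U(n, l) = 4/l⁴ (U(n, l) = (-2/l²)² = 4/l⁴)
1/(-7144 + U(95, (-5 - 1*4)*11)) = 1/(-7144 + 4/((-5 - 1*4)*11)⁴) = 1/(-7144 + 4/((-5 - 4)*11)⁴) = 1/(-7144 + 4/(-9*11)⁴) = 1/(-7144 + 4/(-99)⁴) = 1/(-7144 + 4*(1/96059601)) = 1/(-7144 + 4/96059601) = 1/(-686249789540/96059601) = -96059601/686249789540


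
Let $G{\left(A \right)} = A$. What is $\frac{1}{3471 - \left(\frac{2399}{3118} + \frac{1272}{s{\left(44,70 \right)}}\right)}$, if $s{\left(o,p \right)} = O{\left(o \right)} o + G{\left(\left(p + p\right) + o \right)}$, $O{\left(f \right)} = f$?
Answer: $\frac{15590}{54091541} \approx 0.00028822$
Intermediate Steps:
$s{\left(o,p \right)} = o + o^{2} + 2 p$ ($s{\left(o,p \right)} = o o + \left(\left(p + p\right) + o\right) = o^{2} + \left(2 p + o\right) = o^{2} + \left(o + 2 p\right) = o + o^{2} + 2 p$)
$\frac{1}{3471 - \left(\frac{2399}{3118} + \frac{1272}{s{\left(44,70 \right)}}\right)} = \frac{1}{3471 - \left(\frac{2399}{3118} + \frac{1272}{44 + 44^{2} + 2 \cdot 70}\right)} = \frac{1}{3471 - \left(\frac{2399}{3118} + \frac{1272}{44 + 1936 + 140}\right)} = \frac{1}{3471 - \left(\frac{2399}{3118} + \frac{1272}{2120}\right)} = \frac{1}{3471 - \frac{21349}{15590}} = \frac{1}{\frac{54091541}{15590}} = \frac{15590}{54091541}$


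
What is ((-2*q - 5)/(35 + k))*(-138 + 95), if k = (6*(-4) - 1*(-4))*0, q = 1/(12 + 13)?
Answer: 5461/875 ≈ 6.2411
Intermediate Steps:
q = 1/25 ≈ 0.040000
k = 0 (k = (-24 + 4)*0 = -20*0 = 0)
((-2*q - 5)/(35 + k))*(-138 + 95) = ((-2*1/25 - 5)/(35 + 0))*(-138 + 95) = ((-2/25 - 5)/35)*(-43) = -127/25*1/35*(-43) = -127/875*(-43) = 5461/875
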